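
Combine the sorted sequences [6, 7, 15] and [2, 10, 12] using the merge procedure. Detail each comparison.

Merging process:

Compare 6 vs 2: take 2 from right. Merged: [2]
Compare 6 vs 10: take 6 from left. Merged: [2, 6]
Compare 7 vs 10: take 7 from left. Merged: [2, 6, 7]
Compare 15 vs 10: take 10 from right. Merged: [2, 6, 7, 10]
Compare 15 vs 12: take 12 from right. Merged: [2, 6, 7, 10, 12]
Append remaining from left: [15]. Merged: [2, 6, 7, 10, 12, 15]

Final merged array: [2, 6, 7, 10, 12, 15]
Total comparisons: 5

The merged array is [2, 6, 7, 10, 12, 15], requiring 5 comparisons. The merge step runs in O(n) time where n is the total number of elements.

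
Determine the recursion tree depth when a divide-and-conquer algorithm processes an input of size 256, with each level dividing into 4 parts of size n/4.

For divide and conquer with division factor 4:

Problem sizes at each level:
Level 0: 256
Level 1: 64
Level 2: 16
Level 3: 4
Level 4: 1

The root is level 0 and the size-1 base case is level 4 (the tree spans levels 0 through 4, i.e. 5 levels counting the root), so the depth is the number of divisions: log_4(256) = 4

The recursion tree depth is log_4(256) = 4. At each level, the problem size is divided by 4, so it takes 4 divisions to reduce to a base case of size 1. The algorithm makes 4 recursive calls at each level.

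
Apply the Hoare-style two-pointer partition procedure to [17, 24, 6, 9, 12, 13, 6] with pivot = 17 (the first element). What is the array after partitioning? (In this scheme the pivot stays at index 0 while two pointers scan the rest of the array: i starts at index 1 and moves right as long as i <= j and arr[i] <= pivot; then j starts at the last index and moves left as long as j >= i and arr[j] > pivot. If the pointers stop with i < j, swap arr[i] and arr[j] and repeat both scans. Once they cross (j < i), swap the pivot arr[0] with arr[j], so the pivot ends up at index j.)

Hoare-style two-pointer partition with pivot = 17:

Initial array: [17, 24, 6, 9, 12, 13, 6]

Pointers start at i = 1, j = 6.
i stops at index 1 (arr[1]=24 > 17), j stops at index 6 (arr[6]=6 <= 17): swap arr[1] and arr[6], array becomes [17, 6, 6, 9, 12, 13, 24]
i ends at 6, j ends at 5: the pointers have crossed (j < i), so scanning stops.

Swap pivot arr[0] with arr[5] to place pivot at position 5: [13, 6, 6, 9, 12, 17, 24]
Pivot position: 5

After partitioning with pivot 17, the array becomes [13, 6, 6, 9, 12, 17, 24]. The pivot is placed at index 5. All elements to the left of the pivot are <= 17, and all elements to the right are > 17.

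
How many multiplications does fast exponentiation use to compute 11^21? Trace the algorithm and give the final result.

Computing 11^21 by squaring (build up from 11^1; each line after the first costs one multiplication):

11^1 = 11
11^2 = (11^1)^2 = 11^2 = 121
11^4 = (11^2)^2 = 121^2 = 14641
11^5 = 11 * 11^4 = 11 * 14641 = 161051
11^10 = (11^5)^2 = 161051^2 = 25937424601
11^20 = (11^10)^2 = 25937424601^2 = 672749994932560009201
11^21 = 11 * 11^20 = 11 * 672749994932560009201 = 7400249944258160101211

Result: 7400249944258160101211
Multiplications needed: 6 (6 lines after 11^1)

11^21 = 7400249944258160101211. Using exponentiation by squaring, this requires 6 multiplications. The key idea: if the exponent is even, square the half-power; if odd, multiply by the base once.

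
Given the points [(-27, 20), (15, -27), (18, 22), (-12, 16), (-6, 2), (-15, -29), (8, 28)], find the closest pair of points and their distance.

Computing all pairwise distances among 7 points:

d((-27, 20), (15, -27)) = 63.0317
d((-27, 20), (18, 22)) = 45.0444
d((-27, 20), (-12, 16)) = 15.5242
d((-27, 20), (-6, 2)) = 27.6586
d((-27, 20), (-15, -29)) = 50.448
d((-27, 20), (8, 28)) = 35.9026
d((15, -27), (18, 22)) = 49.0918
d((15, -27), (-12, 16)) = 50.774
d((15, -27), (-6, 2)) = 35.805
d((15, -27), (-15, -29)) = 30.0666
d((15, -27), (8, 28)) = 55.4437
d((18, 22), (-12, 16)) = 30.5941
d((18, 22), (-6, 2)) = 31.241
d((18, 22), (-15, -29)) = 60.7454
d((18, 22), (8, 28)) = 11.6619 <-- minimum
d((-12, 16), (-6, 2)) = 15.2315
d((-12, 16), (-15, -29)) = 45.0999
d((-12, 16), (8, 28)) = 23.3238
d((-6, 2), (-15, -29)) = 32.28
d((-6, 2), (8, 28)) = 29.5296
d((-15, -29), (8, 28)) = 61.4654

Closest pair: (18, 22) and (8, 28) with distance 11.6619

The closest pair is (18, 22) and (8, 28) with Euclidean distance 11.6619. For 7 points, brute-force pairwise comparison is shown above. For large n, the divide-and-conquer algorithm (sort by x, recurse on halves, check the dividing strip) achieves O(n log n).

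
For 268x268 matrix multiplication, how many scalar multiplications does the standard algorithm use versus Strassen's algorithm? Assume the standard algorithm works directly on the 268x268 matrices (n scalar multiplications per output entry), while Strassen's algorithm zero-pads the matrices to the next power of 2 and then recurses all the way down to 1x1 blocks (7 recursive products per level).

Matrix multiplication for 268x268 matrices:

Strassen's algorithm requires power-of-2 dimensions. Pad 268x268 to 512x512 (next power of 2).

Standard algorithm: 268^3 = 19248832 multiplications
Strassen's algorithm: 7^(log2(512)) = 7^9 = 40353607 multiplications
Difference: 19248832 - 40353607 = -21104775 (Strassen uses MORE here due to padding overhead — for small or just-over-power-of-2 n, padding can outweigh the per-level savings)

Standard: 19248832 multiplications (268^3). Strassen: 40353607 multiplications (7^9, after padding to 512x512). Strassen reduces 8 recursive multiplications to 7 at each level.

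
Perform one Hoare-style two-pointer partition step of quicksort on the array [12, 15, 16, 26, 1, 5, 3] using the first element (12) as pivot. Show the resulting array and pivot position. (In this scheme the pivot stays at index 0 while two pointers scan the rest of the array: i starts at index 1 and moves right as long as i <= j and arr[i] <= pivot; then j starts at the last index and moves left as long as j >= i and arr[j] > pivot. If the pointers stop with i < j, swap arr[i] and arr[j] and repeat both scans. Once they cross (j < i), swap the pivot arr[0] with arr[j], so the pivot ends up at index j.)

Hoare-style two-pointer partition with pivot = 12:

Initial array: [12, 15, 16, 26, 1, 5, 3]

Pointers start at i = 1, j = 6.
i stops at index 1 (arr[1]=15 > 12), j stops at index 6 (arr[6]=3 <= 12): swap arr[1] and arr[6], array becomes [12, 3, 16, 26, 1, 5, 15]
i stops at index 2 (arr[2]=16 > 12), j stops at index 5 (arr[5]=5 <= 12): swap arr[2] and arr[5], array becomes [12, 3, 5, 26, 1, 16, 15]
i stops at index 3 (arr[3]=26 > 12), j stops at index 4 (arr[4]=1 <= 12): swap arr[3] and arr[4], array becomes [12, 3, 5, 1, 26, 16, 15]
i ends at 4, j ends at 3: the pointers have crossed (j < i), so scanning stops.

Swap pivot arr[0] with arr[3] to place pivot at position 3: [1, 3, 5, 12, 26, 16, 15]
Pivot position: 3

After partitioning with pivot 12, the array becomes [1, 3, 5, 12, 26, 16, 15]. The pivot is placed at index 3. All elements to the left of the pivot are <= 12, and all elements to the right are > 12.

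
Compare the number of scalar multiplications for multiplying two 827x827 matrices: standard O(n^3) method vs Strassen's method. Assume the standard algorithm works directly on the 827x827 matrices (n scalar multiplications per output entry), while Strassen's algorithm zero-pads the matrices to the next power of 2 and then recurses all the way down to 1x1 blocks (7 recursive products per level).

Matrix multiplication for 827x827 matrices:

Strassen's algorithm requires power-of-2 dimensions. Pad 827x827 to 1024x1024 (next power of 2).

Standard algorithm: 827^3 = 565609283 multiplications
Strassen's algorithm: 7^(log2(1024)) = 7^10 = 282475249 multiplications
Savings: 565609283 - 282475249 = 283134034 multiplications

Standard: 565609283 multiplications (827^3). Strassen: 282475249 multiplications (7^10, after padding to 1024x1024). Strassen reduces 8 recursive multiplications to 7 at each level.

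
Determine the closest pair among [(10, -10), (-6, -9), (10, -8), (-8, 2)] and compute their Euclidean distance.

Computing all pairwise distances among 4 points:

d((10, -10), (-6, -9)) = 16.0312
d((10, -10), (10, -8)) = 2.0 <-- minimum
d((10, -10), (-8, 2)) = 21.6333
d((-6, -9), (10, -8)) = 16.0312
d((-6, -9), (-8, 2)) = 11.1803
d((10, -8), (-8, 2)) = 20.5913

Closest pair: (10, -10) and (10, -8) with distance 2.0

The closest pair is (10, -10) and (10, -8) with Euclidean distance 2.0. For 4 points, brute-force pairwise comparison is shown above. For large n, the divide-and-conquer algorithm (sort by x, recurse on halves, check the dividing strip) achieves O(n log n).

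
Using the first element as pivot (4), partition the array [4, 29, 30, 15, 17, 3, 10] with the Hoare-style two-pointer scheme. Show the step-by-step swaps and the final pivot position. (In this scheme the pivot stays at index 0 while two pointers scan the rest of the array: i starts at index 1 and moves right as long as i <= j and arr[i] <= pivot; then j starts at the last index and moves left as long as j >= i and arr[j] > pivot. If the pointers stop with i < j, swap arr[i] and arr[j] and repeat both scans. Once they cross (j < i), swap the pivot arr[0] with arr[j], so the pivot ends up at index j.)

Hoare-style two-pointer partition with pivot = 4:

Initial array: [4, 29, 30, 15, 17, 3, 10]

Pointers start at i = 1, j = 6.
i stops at index 1 (arr[1]=29 > 4), j stops at index 5 (arr[5]=3 <= 4): swap arr[1] and arr[5], array becomes [4, 3, 30, 15, 17, 29, 10]
i ends at 2, j ends at 1: the pointers have crossed (j < i), so scanning stops.

Swap pivot arr[0] with arr[1] to place pivot at position 1: [3, 4, 30, 15, 17, 29, 10]
Pivot position: 1

After partitioning with pivot 4, the array becomes [3, 4, 30, 15, 17, 29, 10]. The pivot is placed at index 1. All elements to the left of the pivot are <= 4, and all elements to the right are > 4.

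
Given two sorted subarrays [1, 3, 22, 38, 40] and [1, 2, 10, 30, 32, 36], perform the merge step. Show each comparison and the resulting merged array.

Merging process:

Compare 1 vs 1: take 1 from left. Merged: [1]
Compare 3 vs 1: take 1 from right. Merged: [1, 1]
Compare 3 vs 2: take 2 from right. Merged: [1, 1, 2]
Compare 3 vs 10: take 3 from left. Merged: [1, 1, 2, 3]
Compare 22 vs 10: take 10 from right. Merged: [1, 1, 2, 3, 10]
Compare 22 vs 30: take 22 from left. Merged: [1, 1, 2, 3, 10, 22]
Compare 38 vs 30: take 30 from right. Merged: [1, 1, 2, 3, 10, 22, 30]
Compare 38 vs 32: take 32 from right. Merged: [1, 1, 2, 3, 10, 22, 30, 32]
Compare 38 vs 36: take 36 from right. Merged: [1, 1, 2, 3, 10, 22, 30, 32, 36]
Append remaining from left: [38, 40]. Merged: [1, 1, 2, 3, 10, 22, 30, 32, 36, 38, 40]

Final merged array: [1, 1, 2, 3, 10, 22, 30, 32, 36, 38, 40]
Total comparisons: 9

The merged array is [1, 1, 2, 3, 10, 22, 30, 32, 36, 38, 40], requiring 9 comparisons. The merge step runs in O(n) time where n is the total number of elements.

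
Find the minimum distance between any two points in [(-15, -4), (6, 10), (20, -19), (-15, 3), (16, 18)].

Computing all pairwise distances among 5 points:

d((-15, -4), (6, 10)) = 25.2389
d((-15, -4), (20, -19)) = 38.0789
d((-15, -4), (-15, 3)) = 7.0 <-- minimum
d((-15, -4), (16, 18)) = 38.0132
d((6, 10), (20, -19)) = 32.2025
d((6, 10), (-15, 3)) = 22.1359
d((6, 10), (16, 18)) = 12.8062
d((20, -19), (-15, 3)) = 41.3401
d((20, -19), (16, 18)) = 37.2156
d((-15, 3), (16, 18)) = 34.4384

Closest pair: (-15, -4) and (-15, 3) with distance 7.0

The closest pair is (-15, -4) and (-15, 3) with Euclidean distance 7.0. For 5 points, brute-force pairwise comparison is shown above. For large n, the divide-and-conquer algorithm (sort by x, recurse on halves, check the dividing strip) achieves O(n log n).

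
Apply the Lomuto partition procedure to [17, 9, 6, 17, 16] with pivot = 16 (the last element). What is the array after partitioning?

Lomuto partition with pivot = 16:

Initial array: [17, 9, 6, 17, 16]

arr[0]=17 > 16: no swap
arr[1]=9 <= 16: swap with position 0, array becomes [9, 17, 6, 17, 16]
arr[2]=6 <= 16: swap with position 1, array becomes [9, 6, 17, 17, 16]
arr[3]=17 > 16: no swap

Place pivot at position 2: [9, 6, 16, 17, 17]
Pivot position: 2

After partitioning with pivot 16, the array becomes [9, 6, 16, 17, 17]. The pivot is placed at index 2. All elements to the left of the pivot are <= 16, and all elements to the right are > 16.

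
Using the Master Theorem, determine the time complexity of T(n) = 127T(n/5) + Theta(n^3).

Master Theorem for T(n) = 127T(n/5) + O(n^3):

a = 127, b = 5, c = 3
log_b(a) = log_5(127) = 3.0099

Case 1: c = 3 < log_5(127) = 3.0099
T(n) = O(n^(log_5 127))

For T(n) = 127T(n/5) + O(n^3): log_5(127) = 3.0099. This is Case 1 of the Master Theorem (c < log_b(a), work dominated by leaves), giving O(n^(log_5 127)).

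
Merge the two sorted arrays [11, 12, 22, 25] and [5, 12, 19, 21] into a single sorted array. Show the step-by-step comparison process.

Merging process:

Compare 11 vs 5: take 5 from right. Merged: [5]
Compare 11 vs 12: take 11 from left. Merged: [5, 11]
Compare 12 vs 12: take 12 from left. Merged: [5, 11, 12]
Compare 22 vs 12: take 12 from right. Merged: [5, 11, 12, 12]
Compare 22 vs 19: take 19 from right. Merged: [5, 11, 12, 12, 19]
Compare 22 vs 21: take 21 from right. Merged: [5, 11, 12, 12, 19, 21]
Append remaining from left: [22, 25]. Merged: [5, 11, 12, 12, 19, 21, 22, 25]

Final merged array: [5, 11, 12, 12, 19, 21, 22, 25]
Total comparisons: 6

The merged array is [5, 11, 12, 12, 19, 21, 22, 25], requiring 6 comparisons. The merge step runs in O(n) time where n is the total number of elements.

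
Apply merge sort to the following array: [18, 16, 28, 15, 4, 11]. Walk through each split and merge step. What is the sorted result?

Merge sort trace:

Split: [18, 16, 28, 15, 4, 11] -> [18, 16, 28] and [15, 4, 11]
  Split: [18, 16, 28] -> [18] and [16, 28]
    Split: [16, 28] -> [16] and [28]
    Merge: [16] + [28] -> [16, 28]
  Merge: [18] + [16, 28] -> [16, 18, 28]
  Split: [15, 4, 11] -> [15] and [4, 11]
    Split: [4, 11] -> [4] and [11]
    Merge: [4] + [11] -> [4, 11]
  Merge: [15] + [4, 11] -> [4, 11, 15]
Merge: [16, 18, 28] + [4, 11, 15] -> [4, 11, 15, 16, 18, 28]

Final sorted array: [4, 11, 15, 16, 18, 28]

The merge sort proceeds by recursively splitting the array and merging sorted halves.
After all merges, the sorted array is [4, 11, 15, 16, 18, 28].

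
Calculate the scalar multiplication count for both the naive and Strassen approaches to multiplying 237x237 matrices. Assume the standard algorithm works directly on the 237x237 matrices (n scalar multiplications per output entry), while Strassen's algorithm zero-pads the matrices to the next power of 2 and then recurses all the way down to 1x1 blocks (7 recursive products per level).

Matrix multiplication for 237x237 matrices:

Strassen's algorithm requires power-of-2 dimensions. Pad 237x237 to 256x256 (next power of 2).

Standard algorithm: 237^3 = 13312053 multiplications
Strassen's algorithm: 7^(log2(256)) = 7^8 = 5764801 multiplications
Savings: 13312053 - 5764801 = 7547252 multiplications

Standard: 13312053 multiplications (237^3). Strassen: 5764801 multiplications (7^8, after padding to 256x256). Strassen reduces 8 recursive multiplications to 7 at each level.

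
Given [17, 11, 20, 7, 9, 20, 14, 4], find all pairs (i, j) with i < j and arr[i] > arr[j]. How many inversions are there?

Finding inversions in [17, 11, 20, 7, 9, 20, 14, 4]:

(0, 1): arr[0]=17 > arr[1]=11
(0, 3): arr[0]=17 > arr[3]=7
(0, 4): arr[0]=17 > arr[4]=9
(0, 6): arr[0]=17 > arr[6]=14
(0, 7): arr[0]=17 > arr[7]=4
(1, 3): arr[1]=11 > arr[3]=7
(1, 4): arr[1]=11 > arr[4]=9
(1, 7): arr[1]=11 > arr[7]=4
(2, 3): arr[2]=20 > arr[3]=7
(2, 4): arr[2]=20 > arr[4]=9
(2, 6): arr[2]=20 > arr[6]=14
(2, 7): arr[2]=20 > arr[7]=4
(3, 7): arr[3]=7 > arr[7]=4
(4, 7): arr[4]=9 > arr[7]=4
(5, 6): arr[5]=20 > arr[6]=14
(5, 7): arr[5]=20 > arr[7]=4
(6, 7): arr[6]=14 > arr[7]=4

Total inversions: 17

The array has 17 inversion(s): (0,1), (0,3), (0,4), (0,6), (0,7), (1,3), (1,4), (1,7), (2,3), (2,4), (2,6), (2,7), (3,7), (4,7), (5,6), (5,7), (6,7). Each pair (i,j) satisfies i < j and arr[i] > arr[j].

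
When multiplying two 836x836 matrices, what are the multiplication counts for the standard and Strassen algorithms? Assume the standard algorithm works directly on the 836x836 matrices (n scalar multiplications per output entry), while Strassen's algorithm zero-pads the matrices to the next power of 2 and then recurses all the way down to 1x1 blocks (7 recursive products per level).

Matrix multiplication for 836x836 matrices:

Strassen's algorithm requires power-of-2 dimensions. Pad 836x836 to 1024x1024 (next power of 2).

Standard algorithm: 836^3 = 584277056 multiplications
Strassen's algorithm: 7^(log2(1024)) = 7^10 = 282475249 multiplications
Savings: 584277056 - 282475249 = 301801807 multiplications

Standard: 584277056 multiplications (836^3). Strassen: 282475249 multiplications (7^10, after padding to 1024x1024). Strassen reduces 8 recursive multiplications to 7 at each level.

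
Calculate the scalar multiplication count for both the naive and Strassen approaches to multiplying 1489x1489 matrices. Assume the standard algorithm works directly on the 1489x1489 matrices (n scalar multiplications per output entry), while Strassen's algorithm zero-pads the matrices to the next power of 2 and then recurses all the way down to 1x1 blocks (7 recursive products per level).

Matrix multiplication for 1489x1489 matrices:

Strassen's algorithm requires power-of-2 dimensions. Pad 1489x1489 to 2048x2048 (next power of 2).

Standard algorithm: 1489^3 = 3301293169 multiplications
Strassen's algorithm: 7^(log2(2048)) = 7^11 = 1977326743 multiplications
Savings: 3301293169 - 1977326743 = 1323966426 multiplications

Standard: 3301293169 multiplications (1489^3). Strassen: 1977326743 multiplications (7^11, after padding to 2048x2048). Strassen reduces 8 recursive multiplications to 7 at each level.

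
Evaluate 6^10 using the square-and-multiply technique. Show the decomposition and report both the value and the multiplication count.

Computing 6^10 by squaring (build up from 6^1; each line after the first costs one multiplication):

6^1 = 6
6^2 = (6^1)^2 = 6^2 = 36
6^4 = (6^2)^2 = 36^2 = 1296
6^5 = 6 * 6^4 = 6 * 1296 = 7776
6^10 = (6^5)^2 = 7776^2 = 60466176

Result: 60466176
Multiplications needed: 4 (4 lines after 6^1)

6^10 = 60466176. Using exponentiation by squaring, this requires 4 multiplications. The key idea: if the exponent is even, square the half-power; if odd, multiply by the base once.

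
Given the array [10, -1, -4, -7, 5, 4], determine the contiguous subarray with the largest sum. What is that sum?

Using Kadane's algorithm on [10, -1, -4, -7, 5, 4]:

Scanning through the array:
Position 1 (value -1): max_ending_here = 9, max_so_far = 10
Position 2 (value -4): max_ending_here = 5, max_so_far = 10
Position 3 (value -7): max_ending_here = -2, max_so_far = 10
Position 4 (value 5): max_ending_here = 5, max_so_far = 10
Position 5 (value 4): max_ending_here = 9, max_so_far = 10

Maximum subarray: [10]
Maximum sum: 10

The maximum subarray is [10] with sum 10. This subarray runs from index 0 to index 0.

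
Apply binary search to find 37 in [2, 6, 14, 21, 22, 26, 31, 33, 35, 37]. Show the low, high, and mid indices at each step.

Binary search for 37 in [2, 6, 14, 21, 22, 26, 31, 33, 35, 37]:

lo=0, hi=9, mid=4, arr[mid]=22 -> 22 < 37, search right half
lo=5, hi=9, mid=7, arr[mid]=33 -> 33 < 37, search right half
lo=8, hi=9, mid=8, arr[mid]=35 -> 35 < 37, search right half
lo=9, hi=9, mid=9, arr[mid]=37 -> Found target at index 9!

Binary search finds 37 at index 9 after 4 comparisons. The search repeatedly halves the search space by comparing with the middle element.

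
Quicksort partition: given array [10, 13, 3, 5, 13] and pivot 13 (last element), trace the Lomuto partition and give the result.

Lomuto partition with pivot = 13:

Initial array: [10, 13, 3, 5, 13]

arr[0]=10 <= 13: swap with position 0, array becomes [10, 13, 3, 5, 13]
arr[1]=13 <= 13: swap with position 1, array becomes [10, 13, 3, 5, 13]
arr[2]=3 <= 13: swap with position 2, array becomes [10, 13, 3, 5, 13]
arr[3]=5 <= 13: swap with position 3, array becomes [10, 13, 3, 5, 13]

Place pivot at position 4: [10, 13, 3, 5, 13]
Pivot position: 4

After partitioning with pivot 13, the array becomes [10, 13, 3, 5, 13]. The pivot is placed at index 4. All elements to the left of the pivot are <= 13, and all elements to the right are > 13.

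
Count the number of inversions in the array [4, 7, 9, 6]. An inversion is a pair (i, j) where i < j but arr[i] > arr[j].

Finding inversions in [4, 7, 9, 6]:

(1, 3): arr[1]=7 > arr[3]=6
(2, 3): arr[2]=9 > arr[3]=6

Total inversions: 2

The array has 2 inversion(s): (1,3), (2,3). Each pair (i,j) satisfies i < j and arr[i] > arr[j].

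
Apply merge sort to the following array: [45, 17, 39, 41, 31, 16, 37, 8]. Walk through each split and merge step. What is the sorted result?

Merge sort trace:

Split: [45, 17, 39, 41, 31, 16, 37, 8] -> [45, 17, 39, 41] and [31, 16, 37, 8]
  Split: [45, 17, 39, 41] -> [45, 17] and [39, 41]
    Split: [45, 17] -> [45] and [17]
    Merge: [45] + [17] -> [17, 45]
    Split: [39, 41] -> [39] and [41]
    Merge: [39] + [41] -> [39, 41]
  Merge: [17, 45] + [39, 41] -> [17, 39, 41, 45]
  Split: [31, 16, 37, 8] -> [31, 16] and [37, 8]
    Split: [31, 16] -> [31] and [16]
    Merge: [31] + [16] -> [16, 31]
    Split: [37, 8] -> [37] and [8]
    Merge: [37] + [8] -> [8, 37]
  Merge: [16, 31] + [8, 37] -> [8, 16, 31, 37]
Merge: [17, 39, 41, 45] + [8, 16, 31, 37] -> [8, 16, 17, 31, 37, 39, 41, 45]

Final sorted array: [8, 16, 17, 31, 37, 39, 41, 45]

The merge sort proceeds by recursively splitting the array and merging sorted halves.
After all merges, the sorted array is [8, 16, 17, 31, 37, 39, 41, 45].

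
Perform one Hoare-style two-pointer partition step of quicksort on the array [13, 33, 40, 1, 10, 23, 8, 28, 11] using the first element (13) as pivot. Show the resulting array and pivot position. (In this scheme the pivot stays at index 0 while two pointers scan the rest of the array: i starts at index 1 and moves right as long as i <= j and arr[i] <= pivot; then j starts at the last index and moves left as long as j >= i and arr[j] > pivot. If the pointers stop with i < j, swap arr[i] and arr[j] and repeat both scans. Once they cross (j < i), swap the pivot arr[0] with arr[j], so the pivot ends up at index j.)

Hoare-style two-pointer partition with pivot = 13:

Initial array: [13, 33, 40, 1, 10, 23, 8, 28, 11]

Pointers start at i = 1, j = 8.
i stops at index 1 (arr[1]=33 > 13), j stops at index 8 (arr[8]=11 <= 13): swap arr[1] and arr[8], array becomes [13, 11, 40, 1, 10, 23, 8, 28, 33]
i stops at index 2 (arr[2]=40 > 13), j stops at index 6 (arr[6]=8 <= 13): swap arr[2] and arr[6], array becomes [13, 11, 8, 1, 10, 23, 40, 28, 33]
i ends at 5, j ends at 4: the pointers have crossed (j < i), so scanning stops.

Swap pivot arr[0] with arr[4] to place pivot at position 4: [10, 11, 8, 1, 13, 23, 40, 28, 33]
Pivot position: 4

After partitioning with pivot 13, the array becomes [10, 11, 8, 1, 13, 23, 40, 28, 33]. The pivot is placed at index 4. All elements to the left of the pivot are <= 13, and all elements to the right are > 13.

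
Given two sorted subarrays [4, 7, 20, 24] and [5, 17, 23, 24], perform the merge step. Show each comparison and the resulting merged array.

Merging process:

Compare 4 vs 5: take 4 from left. Merged: [4]
Compare 7 vs 5: take 5 from right. Merged: [4, 5]
Compare 7 vs 17: take 7 from left. Merged: [4, 5, 7]
Compare 20 vs 17: take 17 from right. Merged: [4, 5, 7, 17]
Compare 20 vs 23: take 20 from left. Merged: [4, 5, 7, 17, 20]
Compare 24 vs 23: take 23 from right. Merged: [4, 5, 7, 17, 20, 23]
Compare 24 vs 24: take 24 from left. Merged: [4, 5, 7, 17, 20, 23, 24]
Append remaining from right: [24]. Merged: [4, 5, 7, 17, 20, 23, 24, 24]

Final merged array: [4, 5, 7, 17, 20, 23, 24, 24]
Total comparisons: 7

The merged array is [4, 5, 7, 17, 20, 23, 24, 24], requiring 7 comparisons. The merge step runs in O(n) time where n is the total number of elements.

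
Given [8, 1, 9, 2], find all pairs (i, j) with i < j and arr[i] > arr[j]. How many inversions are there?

Finding inversions in [8, 1, 9, 2]:

(0, 1): arr[0]=8 > arr[1]=1
(0, 3): arr[0]=8 > arr[3]=2
(2, 3): arr[2]=9 > arr[3]=2

Total inversions: 3

The array has 3 inversion(s): (0,1), (0,3), (2,3). Each pair (i,j) satisfies i < j and arr[i] > arr[j].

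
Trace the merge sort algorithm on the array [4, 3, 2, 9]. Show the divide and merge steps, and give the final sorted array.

Merge sort trace:

Split: [4, 3, 2, 9] -> [4, 3] and [2, 9]
  Split: [4, 3] -> [4] and [3]
  Merge: [4] + [3] -> [3, 4]
  Split: [2, 9] -> [2] and [9]
  Merge: [2] + [9] -> [2, 9]
Merge: [3, 4] + [2, 9] -> [2, 3, 4, 9]

Final sorted array: [2, 3, 4, 9]

The merge sort proceeds by recursively splitting the array and merging sorted halves.
After all merges, the sorted array is [2, 3, 4, 9].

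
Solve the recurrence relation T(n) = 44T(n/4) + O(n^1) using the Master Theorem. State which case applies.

Master Theorem for T(n) = 44T(n/4) + O(n^1):

a = 44, b = 4, c = 1
log_b(a) = log_4(44) = 2.7297

Case 1: c = 1 < log_4(44) = 2.7297
T(n) = O(n^(log_4 44))

For T(n) = 44T(n/4) + O(n^1): log_4(44) = 2.7297. This is Case 1 of the Master Theorem (c < log_b(a), work dominated by leaves), giving O(n^(log_4 44)).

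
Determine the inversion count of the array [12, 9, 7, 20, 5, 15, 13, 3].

Finding inversions in [12, 9, 7, 20, 5, 15, 13, 3]:

(0, 1): arr[0]=12 > arr[1]=9
(0, 2): arr[0]=12 > arr[2]=7
(0, 4): arr[0]=12 > arr[4]=5
(0, 7): arr[0]=12 > arr[7]=3
(1, 2): arr[1]=9 > arr[2]=7
(1, 4): arr[1]=9 > arr[4]=5
(1, 7): arr[1]=9 > arr[7]=3
(2, 4): arr[2]=7 > arr[4]=5
(2, 7): arr[2]=7 > arr[7]=3
(3, 4): arr[3]=20 > arr[4]=5
(3, 5): arr[3]=20 > arr[5]=15
(3, 6): arr[3]=20 > arr[6]=13
(3, 7): arr[3]=20 > arr[7]=3
(4, 7): arr[4]=5 > arr[7]=3
(5, 6): arr[5]=15 > arr[6]=13
(5, 7): arr[5]=15 > arr[7]=3
(6, 7): arr[6]=13 > arr[7]=3

Total inversions: 17

The array has 17 inversion(s): (0,1), (0,2), (0,4), (0,7), (1,2), (1,4), (1,7), (2,4), (2,7), (3,4), (3,5), (3,6), (3,7), (4,7), (5,6), (5,7), (6,7). Each pair (i,j) satisfies i < j and arr[i] > arr[j].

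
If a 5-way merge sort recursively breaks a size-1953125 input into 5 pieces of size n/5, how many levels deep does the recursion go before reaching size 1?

For divide and conquer with division factor 5:

Problem sizes at each level:
Level 0: 1953125
Level 1: 390625
Level 2: 78125
Level 3: 15625
Level 4: 3125
Level 5: 625
Level 6: 125
Level 7: 25
Level 8: 5
Level 9: 1

The root is level 0 and the size-1 base case is level 9 (the tree spans levels 0 through 9, i.e. 10 levels counting the root), so the depth is the number of divisions: log_5(1953125) = 9

The recursion tree depth is log_5(1953125) = 9. At each level, the problem size is divided by 5, so it takes 9 divisions to reduce to a base case of size 1. The algorithm makes 5 recursive calls at each level.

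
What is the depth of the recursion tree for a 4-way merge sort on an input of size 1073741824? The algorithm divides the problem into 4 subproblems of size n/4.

For divide and conquer with division factor 4:

Problem sizes at each level:
Level 0: 1073741824
Level 1: 268435456
Level 2: 67108864
Level 3: 16777216
Level 4: 4194304
Level 5: 1048576
Level 6: 262144
Level 7: 65536
Level 8: 16384
Level 9: 4096
Level 10: 1024
Level 11: 256
Level 12: 64
Level 13: 16
Level 14: 4
Level 15: 1

The root is level 0 and the size-1 base case is level 15 (the tree spans levels 0 through 15, i.e. 16 levels counting the root), so the depth is the number of divisions: log_4(1073741824) = 15

The recursion tree depth is log_4(1073741824) = 15. At each level, the problem size is divided by 4, so it takes 15 divisions to reduce to a base case of size 1. The algorithm makes 4 recursive calls at each level.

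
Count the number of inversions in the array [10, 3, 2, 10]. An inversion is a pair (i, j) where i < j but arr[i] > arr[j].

Finding inversions in [10, 3, 2, 10]:

(0, 1): arr[0]=10 > arr[1]=3
(0, 2): arr[0]=10 > arr[2]=2
(1, 2): arr[1]=3 > arr[2]=2

Total inversions: 3

The array has 3 inversion(s): (0,1), (0,2), (1,2). Each pair (i,j) satisfies i < j and arr[i] > arr[j].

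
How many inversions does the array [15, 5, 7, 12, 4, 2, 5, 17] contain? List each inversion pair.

Finding inversions in [15, 5, 7, 12, 4, 2, 5, 17]:

(0, 1): arr[0]=15 > arr[1]=5
(0, 2): arr[0]=15 > arr[2]=7
(0, 3): arr[0]=15 > arr[3]=12
(0, 4): arr[0]=15 > arr[4]=4
(0, 5): arr[0]=15 > arr[5]=2
(0, 6): arr[0]=15 > arr[6]=5
(1, 4): arr[1]=5 > arr[4]=4
(1, 5): arr[1]=5 > arr[5]=2
(2, 4): arr[2]=7 > arr[4]=4
(2, 5): arr[2]=7 > arr[5]=2
(2, 6): arr[2]=7 > arr[6]=5
(3, 4): arr[3]=12 > arr[4]=4
(3, 5): arr[3]=12 > arr[5]=2
(3, 6): arr[3]=12 > arr[6]=5
(4, 5): arr[4]=4 > arr[5]=2

Total inversions: 15

The array has 15 inversion(s): (0,1), (0,2), (0,3), (0,4), (0,5), (0,6), (1,4), (1,5), (2,4), (2,5), (2,6), (3,4), (3,5), (3,6), (4,5). Each pair (i,j) satisfies i < j and arr[i] > arr[j].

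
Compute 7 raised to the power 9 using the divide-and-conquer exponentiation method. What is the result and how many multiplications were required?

Computing 7^9 by squaring (build up from 7^1; each line after the first costs one multiplication):

7^1 = 7
7^2 = (7^1)^2 = 7^2 = 49
7^4 = (7^2)^2 = 49^2 = 2401
7^8 = (7^4)^2 = 2401^2 = 5764801
7^9 = 7 * 7^8 = 7 * 5764801 = 40353607

Result: 40353607
Multiplications needed: 4 (4 lines after 7^1)

7^9 = 40353607. Using exponentiation by squaring, this requires 4 multiplications. The key idea: if the exponent is even, square the half-power; if odd, multiply by the base once.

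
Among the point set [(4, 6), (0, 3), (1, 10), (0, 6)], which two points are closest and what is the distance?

Computing all pairwise distances among 4 points:

d((4, 6), (0, 3)) = 5.0
d((4, 6), (1, 10)) = 5.0
d((4, 6), (0, 6)) = 4.0
d((0, 3), (1, 10)) = 7.0711
d((0, 3), (0, 6)) = 3.0 <-- minimum
d((1, 10), (0, 6)) = 4.1231

Closest pair: (0, 3) and (0, 6) with distance 3.0

The closest pair is (0, 3) and (0, 6) with Euclidean distance 3.0. For 4 points, brute-force pairwise comparison is shown above. For large n, the divide-and-conquer algorithm (sort by x, recurse on halves, check the dividing strip) achieves O(n log n).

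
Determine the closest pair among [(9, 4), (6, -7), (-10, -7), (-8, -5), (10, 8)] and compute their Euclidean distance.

Computing all pairwise distances among 5 points:

d((9, 4), (6, -7)) = 11.4018
d((9, 4), (-10, -7)) = 21.9545
d((9, 4), (-8, -5)) = 19.2354
d((9, 4), (10, 8)) = 4.1231
d((6, -7), (-10, -7)) = 16.0
d((6, -7), (-8, -5)) = 14.1421
d((6, -7), (10, 8)) = 15.5242
d((-10, -7), (-8, -5)) = 2.8284 <-- minimum
d((-10, -7), (10, 8)) = 25.0
d((-8, -5), (10, 8)) = 22.2036

Closest pair: (-10, -7) and (-8, -5) with distance 2.8284

The closest pair is (-10, -7) and (-8, -5) with Euclidean distance 2.8284. For 5 points, brute-force pairwise comparison is shown above. For large n, the divide-and-conquer algorithm (sort by x, recurse on halves, check the dividing strip) achieves O(n log n).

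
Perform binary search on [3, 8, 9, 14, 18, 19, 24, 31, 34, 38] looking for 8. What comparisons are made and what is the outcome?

Binary search for 8 in [3, 8, 9, 14, 18, 19, 24, 31, 34, 38]:

lo=0, hi=9, mid=4, arr[mid]=18 -> 18 > 8, search left half
lo=0, hi=3, mid=1, arr[mid]=8 -> Found target at index 1!

Binary search finds 8 at index 1 after 2 comparisons. The search repeatedly halves the search space by comparing with the middle element.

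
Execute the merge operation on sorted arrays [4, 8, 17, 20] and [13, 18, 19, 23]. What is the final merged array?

Merging process:

Compare 4 vs 13: take 4 from left. Merged: [4]
Compare 8 vs 13: take 8 from left. Merged: [4, 8]
Compare 17 vs 13: take 13 from right. Merged: [4, 8, 13]
Compare 17 vs 18: take 17 from left. Merged: [4, 8, 13, 17]
Compare 20 vs 18: take 18 from right. Merged: [4, 8, 13, 17, 18]
Compare 20 vs 19: take 19 from right. Merged: [4, 8, 13, 17, 18, 19]
Compare 20 vs 23: take 20 from left. Merged: [4, 8, 13, 17, 18, 19, 20]
Append remaining from right: [23]. Merged: [4, 8, 13, 17, 18, 19, 20, 23]

Final merged array: [4, 8, 13, 17, 18, 19, 20, 23]
Total comparisons: 7

The merged array is [4, 8, 13, 17, 18, 19, 20, 23], requiring 7 comparisons. The merge step runs in O(n) time where n is the total number of elements.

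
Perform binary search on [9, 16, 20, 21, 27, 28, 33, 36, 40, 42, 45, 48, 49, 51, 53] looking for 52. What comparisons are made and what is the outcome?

Binary search for 52 in [9, 16, 20, 21, 27, 28, 33, 36, 40, 42, 45, 48, 49, 51, 53]:

lo=0, hi=14, mid=7, arr[mid]=36 -> 36 < 52, search right half
lo=8, hi=14, mid=11, arr[mid]=48 -> 48 < 52, search right half
lo=12, hi=14, mid=13, arr[mid]=51 -> 51 < 52, search right half
lo=14, hi=14, mid=14, arr[mid]=53 -> 53 > 52, search left half
lo=14 > hi=13, target 52 not found

Binary search determines that 52 is not in the array after 4 comparisons. The search space was exhausted without finding the target.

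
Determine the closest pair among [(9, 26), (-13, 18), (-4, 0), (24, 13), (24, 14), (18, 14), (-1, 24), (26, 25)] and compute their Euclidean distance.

Computing all pairwise distances among 8 points:

d((9, 26), (-13, 18)) = 23.4094
d((9, 26), (-4, 0)) = 29.0689
d((9, 26), (24, 13)) = 19.8494
d((9, 26), (24, 14)) = 19.2094
d((9, 26), (18, 14)) = 15.0
d((9, 26), (-1, 24)) = 10.198
d((9, 26), (26, 25)) = 17.0294
d((-13, 18), (-4, 0)) = 20.1246
d((-13, 18), (24, 13)) = 37.3363
d((-13, 18), (24, 14)) = 37.2156
d((-13, 18), (18, 14)) = 31.257
d((-13, 18), (-1, 24)) = 13.4164
d((-13, 18), (26, 25)) = 39.6232
d((-4, 0), (24, 13)) = 30.8707
d((-4, 0), (24, 14)) = 31.305
d((-4, 0), (18, 14)) = 26.0768
d((-4, 0), (-1, 24)) = 24.1868
d((-4, 0), (26, 25)) = 39.0512
d((24, 13), (24, 14)) = 1.0 <-- minimum
d((24, 13), (18, 14)) = 6.0828
d((24, 13), (-1, 24)) = 27.313
d((24, 13), (26, 25)) = 12.1655
d((24, 14), (18, 14)) = 6.0
d((24, 14), (-1, 24)) = 26.9258
d((24, 14), (26, 25)) = 11.1803
d((18, 14), (-1, 24)) = 21.4709
d((18, 14), (26, 25)) = 13.6015
d((-1, 24), (26, 25)) = 27.0185

Closest pair: (24, 13) and (24, 14) with distance 1.0

The closest pair is (24, 13) and (24, 14) with Euclidean distance 1.0. For 8 points, brute-force pairwise comparison is shown above. For large n, the divide-and-conquer algorithm (sort by x, recurse on halves, check the dividing strip) achieves O(n log n).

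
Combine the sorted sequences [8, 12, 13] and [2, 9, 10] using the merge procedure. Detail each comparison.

Merging process:

Compare 8 vs 2: take 2 from right. Merged: [2]
Compare 8 vs 9: take 8 from left. Merged: [2, 8]
Compare 12 vs 9: take 9 from right. Merged: [2, 8, 9]
Compare 12 vs 10: take 10 from right. Merged: [2, 8, 9, 10]
Append remaining from left: [12, 13]. Merged: [2, 8, 9, 10, 12, 13]

Final merged array: [2, 8, 9, 10, 12, 13]
Total comparisons: 4

The merged array is [2, 8, 9, 10, 12, 13], requiring 4 comparisons. The merge step runs in O(n) time where n is the total number of elements.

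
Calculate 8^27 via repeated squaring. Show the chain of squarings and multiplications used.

Computing 8^27 by squaring (build up from 8^1; each line after the first costs one multiplication):

8^1 = 8
8^2 = (8^1)^2 = 8^2 = 64
8^3 = 8 * 8^2 = 8 * 64 = 512
8^6 = (8^3)^2 = 512^2 = 262144
8^12 = (8^6)^2 = 262144^2 = 68719476736
8^13 = 8 * 8^12 = 8 * 68719476736 = 549755813888
8^26 = (8^13)^2 = 549755813888^2 = 302231454903657293676544
8^27 = 8 * 8^26 = 8 * 302231454903657293676544 = 2417851639229258349412352

Result: 2417851639229258349412352
Multiplications needed: 7 (7 lines after 8^1)

8^27 = 2417851639229258349412352. Using exponentiation by squaring, this requires 7 multiplications. The key idea: if the exponent is even, square the half-power; if odd, multiply by the base once.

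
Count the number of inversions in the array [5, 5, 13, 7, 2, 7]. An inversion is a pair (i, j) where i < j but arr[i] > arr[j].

Finding inversions in [5, 5, 13, 7, 2, 7]:

(0, 4): arr[0]=5 > arr[4]=2
(1, 4): arr[1]=5 > arr[4]=2
(2, 3): arr[2]=13 > arr[3]=7
(2, 4): arr[2]=13 > arr[4]=2
(2, 5): arr[2]=13 > arr[5]=7
(3, 4): arr[3]=7 > arr[4]=2

Total inversions: 6

The array has 6 inversion(s): (0,4), (1,4), (2,3), (2,4), (2,5), (3,4). Each pair (i,j) satisfies i < j and arr[i] > arr[j].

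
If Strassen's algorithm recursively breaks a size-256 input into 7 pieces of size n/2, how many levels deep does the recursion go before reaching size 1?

For divide and conquer with division factor 2:

Problem sizes at each level:
Level 0: 256
Level 1: 128
Level 2: 64
Level 3: 32
Level 4: 16
Level 5: 8
Level 6: 4
Level 7: 2
Level 8: 1

The root is level 0 and the size-1 base case is level 8 (the tree spans levels 0 through 8, i.e. 9 levels counting the root), so the depth is the number of divisions: log_2(256) = 8

The recursion tree depth is log_2(256) = 8. At each level, the problem size is divided by 2, so it takes 8 divisions to reduce to a base case of size 1. The algorithm makes 7 recursive calls at each level.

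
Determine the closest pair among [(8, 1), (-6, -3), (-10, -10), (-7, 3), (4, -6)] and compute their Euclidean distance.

Computing all pairwise distances among 5 points:

d((8, 1), (-6, -3)) = 14.5602
d((8, 1), (-10, -10)) = 21.095
d((8, 1), (-7, 3)) = 15.1327
d((8, 1), (4, -6)) = 8.0623
d((-6, -3), (-10, -10)) = 8.0623
d((-6, -3), (-7, 3)) = 6.0828 <-- minimum
d((-6, -3), (4, -6)) = 10.4403
d((-10, -10), (-7, 3)) = 13.3417
d((-10, -10), (4, -6)) = 14.5602
d((-7, 3), (4, -6)) = 14.2127

Closest pair: (-6, -3) and (-7, 3) with distance 6.0828

The closest pair is (-6, -3) and (-7, 3) with Euclidean distance 6.0828. For 5 points, brute-force pairwise comparison is shown above. For large n, the divide-and-conquer algorithm (sort by x, recurse on halves, check the dividing strip) achieves O(n log n).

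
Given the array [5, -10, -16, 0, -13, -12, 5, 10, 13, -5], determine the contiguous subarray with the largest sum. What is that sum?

Using Kadane's algorithm on [5, -10, -16, 0, -13, -12, 5, 10, 13, -5]:

Scanning through the array:
Position 1 (value -10): max_ending_here = -5, max_so_far = 5
Position 2 (value -16): max_ending_here = -16, max_so_far = 5
Position 3 (value 0): max_ending_here = 0, max_so_far = 5
Position 4 (value -13): max_ending_here = -13, max_so_far = 5
Position 5 (value -12): max_ending_here = -12, max_so_far = 5
Position 6 (value 5): max_ending_here = 5, max_so_far = 5
Position 7 (value 10): max_ending_here = 15, max_so_far = 15
Position 8 (value 13): max_ending_here = 28, max_so_far = 28
Position 9 (value -5): max_ending_here = 23, max_so_far = 28

Maximum subarray: [5, 10, 13]
Maximum sum: 28

The maximum subarray is [5, 10, 13] with sum 28. This subarray runs from index 6 to index 8.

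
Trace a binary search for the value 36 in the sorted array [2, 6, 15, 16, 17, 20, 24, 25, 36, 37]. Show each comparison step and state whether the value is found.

Binary search for 36 in [2, 6, 15, 16, 17, 20, 24, 25, 36, 37]:

lo=0, hi=9, mid=4, arr[mid]=17 -> 17 < 36, search right half
lo=5, hi=9, mid=7, arr[mid]=25 -> 25 < 36, search right half
lo=8, hi=9, mid=8, arr[mid]=36 -> Found target at index 8!

Binary search finds 36 at index 8 after 3 comparisons. The search repeatedly halves the search space by comparing with the middle element.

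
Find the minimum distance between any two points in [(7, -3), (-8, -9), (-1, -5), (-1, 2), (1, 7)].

Computing all pairwise distances among 5 points:

d((7, -3), (-8, -9)) = 16.1555
d((7, -3), (-1, -5)) = 8.2462
d((7, -3), (-1, 2)) = 9.434
d((7, -3), (1, 7)) = 11.6619
d((-8, -9), (-1, -5)) = 8.0623
d((-8, -9), (-1, 2)) = 13.0384
d((-8, -9), (1, 7)) = 18.3576
d((-1, -5), (-1, 2)) = 7.0
d((-1, -5), (1, 7)) = 12.1655
d((-1, 2), (1, 7)) = 5.3852 <-- minimum

Closest pair: (-1, 2) and (1, 7) with distance 5.3852

The closest pair is (-1, 2) and (1, 7) with Euclidean distance 5.3852. For 5 points, brute-force pairwise comparison is shown above. For large n, the divide-and-conquer algorithm (sort by x, recurse on halves, check the dividing strip) achieves O(n log n).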